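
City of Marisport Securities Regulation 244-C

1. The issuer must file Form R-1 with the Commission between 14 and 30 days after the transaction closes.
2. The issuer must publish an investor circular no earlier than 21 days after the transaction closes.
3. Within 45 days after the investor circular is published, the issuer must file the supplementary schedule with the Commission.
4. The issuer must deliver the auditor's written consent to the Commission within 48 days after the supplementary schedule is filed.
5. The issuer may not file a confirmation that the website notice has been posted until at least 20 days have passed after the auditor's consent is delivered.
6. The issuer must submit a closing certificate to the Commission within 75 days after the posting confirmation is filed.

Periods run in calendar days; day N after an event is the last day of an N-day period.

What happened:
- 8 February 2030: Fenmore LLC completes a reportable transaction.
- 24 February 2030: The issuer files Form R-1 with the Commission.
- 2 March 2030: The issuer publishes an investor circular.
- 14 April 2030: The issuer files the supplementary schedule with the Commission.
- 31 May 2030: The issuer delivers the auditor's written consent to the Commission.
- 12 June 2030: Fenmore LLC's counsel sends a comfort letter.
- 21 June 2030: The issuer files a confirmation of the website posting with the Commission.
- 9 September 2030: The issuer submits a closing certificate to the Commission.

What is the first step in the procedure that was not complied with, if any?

Step 6

Step 1: the window is 14–30 days after 8 February 2030 (when the transaction closes), so 22 February 2030 through 10 March 2030; done 24 February 2030, which is between those dates.
Step 2: the earliest permitted date is 21 days after 8 February 2030 (when the transaction closes), i.e. 1 March 2030; 2 March 2030 is on or after that date.
Step 3: 45 days after 2 March 2030 (when the investor circular is published) is 16 April 2030; completed 14 April 2030, before the deadline.
Step 4: 48 days after 14 April 2030 (when the supplementary schedule is filed) is 1 June 2030; 31 May 2030 is within that limit.
Step 5: the earliest permitted date is 20 days after 31 May 2030 (when the auditor's consent is delivered), i.e. 20 June 2030; done 21 June 2030 — permitted.
Step 6: 75 days after 21 June 2030 (when the posting confirmation is filed) is 4 September 2030; done 9 September 2030 — 5 days late.
The analysis stops there.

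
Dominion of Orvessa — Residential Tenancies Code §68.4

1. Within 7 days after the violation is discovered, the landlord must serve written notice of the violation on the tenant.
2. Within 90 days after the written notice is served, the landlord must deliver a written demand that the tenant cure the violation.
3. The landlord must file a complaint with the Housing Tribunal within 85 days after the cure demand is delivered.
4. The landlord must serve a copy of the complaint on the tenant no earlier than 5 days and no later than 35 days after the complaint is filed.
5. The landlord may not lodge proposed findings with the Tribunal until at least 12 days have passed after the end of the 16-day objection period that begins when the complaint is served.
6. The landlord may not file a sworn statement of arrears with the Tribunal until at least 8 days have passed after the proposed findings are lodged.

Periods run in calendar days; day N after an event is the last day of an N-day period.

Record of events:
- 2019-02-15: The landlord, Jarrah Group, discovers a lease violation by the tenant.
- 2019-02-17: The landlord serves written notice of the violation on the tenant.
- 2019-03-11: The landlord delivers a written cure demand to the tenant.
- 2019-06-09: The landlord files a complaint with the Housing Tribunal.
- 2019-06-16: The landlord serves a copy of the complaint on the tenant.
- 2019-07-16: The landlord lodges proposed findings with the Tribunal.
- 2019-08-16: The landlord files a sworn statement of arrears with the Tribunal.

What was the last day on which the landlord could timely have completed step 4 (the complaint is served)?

2019-07-14

Step 4 runs from 2019-06-09, when the complaint is filed. The window is 5–35 days after 2019-06-09; it closes on 2019-07-14.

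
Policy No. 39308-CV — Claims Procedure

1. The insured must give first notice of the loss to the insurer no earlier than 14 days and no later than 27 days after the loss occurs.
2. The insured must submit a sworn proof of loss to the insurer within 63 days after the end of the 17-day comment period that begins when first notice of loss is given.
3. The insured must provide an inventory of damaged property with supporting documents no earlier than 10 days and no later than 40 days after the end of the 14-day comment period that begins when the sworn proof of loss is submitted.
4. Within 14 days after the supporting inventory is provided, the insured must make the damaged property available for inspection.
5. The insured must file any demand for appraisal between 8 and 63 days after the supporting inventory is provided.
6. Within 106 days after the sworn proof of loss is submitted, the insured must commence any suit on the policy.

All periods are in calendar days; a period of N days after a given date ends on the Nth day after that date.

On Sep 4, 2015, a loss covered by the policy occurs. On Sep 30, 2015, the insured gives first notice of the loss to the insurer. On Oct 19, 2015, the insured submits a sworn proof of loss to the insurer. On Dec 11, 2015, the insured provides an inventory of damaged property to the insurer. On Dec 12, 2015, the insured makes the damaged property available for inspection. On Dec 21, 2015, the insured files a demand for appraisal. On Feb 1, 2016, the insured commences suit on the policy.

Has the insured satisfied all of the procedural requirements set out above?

Step 1 — 14 and 27 days from Sep 4, 2015 (when the loss occurs) are Sep 18, 2015 and Oct 1, 2015 respectively; Sep 30, 2015 falls inside that range.
Step 2 — counting 63 days from Oct 17, 2015 (end of the 17-day comment period, which began when first notice of loss is given on Sep 30, 2015) gives a deadline of Dec 19, 2015; completed Oct 19, 2015, before the deadline.
Step 3 — 10 and 40 days from Nov 2, 2015 (end of the 14-day comment period, which began when the sworn proof of loss is submitted on Oct 19, 2015) are Nov 12, 2015 and Dec 12, 2015 respectively; Dec 11, 2015 falls inside that range.
Step 4 — counting 14 days from Dec 11, 2015 (when the supporting inventory is provided) gives a deadline of Dec 25, 2015; Dec 12, 2015 is within that limit.
Step 5 — 8 and 63 days from Dec 11, 2015 (when the supporting inventory is provided) are Dec 19, 2015 and Feb 12, 2016 respectively; done Dec 21, 2015 — within the window.
Step 6 — counting 106 days from Oct 19, 2015 (when the sworn proof of loss is submitted) gives a deadline of Feb 2, 2016; completed Feb 1, 2016, before the deadline.

Yes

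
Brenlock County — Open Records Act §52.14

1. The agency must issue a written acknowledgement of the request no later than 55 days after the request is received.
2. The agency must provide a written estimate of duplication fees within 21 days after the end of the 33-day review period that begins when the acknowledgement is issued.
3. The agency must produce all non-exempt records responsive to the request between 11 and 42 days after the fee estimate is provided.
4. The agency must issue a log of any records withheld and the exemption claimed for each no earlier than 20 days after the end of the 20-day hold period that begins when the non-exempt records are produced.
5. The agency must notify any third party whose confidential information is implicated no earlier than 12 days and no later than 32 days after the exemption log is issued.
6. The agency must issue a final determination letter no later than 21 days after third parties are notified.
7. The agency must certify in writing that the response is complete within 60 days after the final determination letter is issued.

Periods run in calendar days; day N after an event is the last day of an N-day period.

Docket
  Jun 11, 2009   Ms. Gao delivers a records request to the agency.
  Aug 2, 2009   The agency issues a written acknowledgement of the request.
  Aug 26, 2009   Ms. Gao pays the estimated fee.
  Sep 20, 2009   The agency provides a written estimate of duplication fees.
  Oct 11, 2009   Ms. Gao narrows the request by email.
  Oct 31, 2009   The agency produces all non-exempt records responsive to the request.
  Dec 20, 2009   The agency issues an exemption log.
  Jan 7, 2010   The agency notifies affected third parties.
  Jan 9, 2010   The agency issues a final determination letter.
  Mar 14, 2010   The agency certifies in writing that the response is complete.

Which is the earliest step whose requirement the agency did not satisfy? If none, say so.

(1) due by Jun 11, 2009 + 55 days = Aug 5, 2009; done Aug 2, 2009 — timely.
(2) due by Sep 4, 2009 + 21 days = Sep 25, 2009; Sep 20, 2009 is within that limit.
(3) the permitted window runs from Sep 20, 2009 + 11 = Oct 1, 2009 to Sep 20, 2009 + 42 = Nov 1, 2009; done Oct 31, 2009, which is between those dates.
(4) permitted from Nov 20, 2009 + 20 days = Dec 10, 2009 onward; done Dec 20, 2009 — permitted.
(5) the permitted window runs from Dec 20, 2009 + 12 = Jan 1, 2010 to Dec 20, 2009 + 32 = Jan 21, 2010; done Jan 7, 2010, which is between those dates.
(6) due by Jan 7, 2010 + 21 days = Jan 28, 2010; completed Jan 9, 2010, before the deadline.
(7) due by Jan 9, 2010 + 60 days = Mar 10, 2010; done Mar 14, 2010 — 4 days late.
Later steps need not be reached.

Step 7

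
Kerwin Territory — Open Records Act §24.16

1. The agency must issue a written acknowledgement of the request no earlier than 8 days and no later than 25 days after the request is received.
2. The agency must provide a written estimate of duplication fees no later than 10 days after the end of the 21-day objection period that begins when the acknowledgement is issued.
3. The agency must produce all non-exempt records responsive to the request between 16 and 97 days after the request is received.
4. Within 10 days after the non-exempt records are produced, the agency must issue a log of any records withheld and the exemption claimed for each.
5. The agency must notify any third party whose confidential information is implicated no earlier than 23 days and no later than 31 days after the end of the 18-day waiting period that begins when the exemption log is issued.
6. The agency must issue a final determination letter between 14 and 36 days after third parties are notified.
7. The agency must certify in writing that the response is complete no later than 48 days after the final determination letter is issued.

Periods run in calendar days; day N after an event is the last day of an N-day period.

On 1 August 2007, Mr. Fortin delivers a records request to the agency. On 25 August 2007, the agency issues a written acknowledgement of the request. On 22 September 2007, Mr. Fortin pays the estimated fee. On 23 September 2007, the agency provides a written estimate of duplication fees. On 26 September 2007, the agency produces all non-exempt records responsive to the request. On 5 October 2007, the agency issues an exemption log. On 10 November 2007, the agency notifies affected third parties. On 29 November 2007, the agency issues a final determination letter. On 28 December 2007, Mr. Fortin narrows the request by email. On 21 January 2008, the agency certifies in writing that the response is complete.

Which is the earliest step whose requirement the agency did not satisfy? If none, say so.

Step 5

Step 1 — 8 and 25 days from 1 August 2007 (when the request is received) are 9 August 2007 and 26 August 2007 respectively; done 25 August 2007, which is between those dates.
Step 2 — counting 10 days from 15 September 2007 (end of the 21-day objection period, which began when the acknowledgement is issued on 25 August 2007) gives a deadline of 25 September 2007; 23 September 2007 is within that limit.
Step 3 — 16 and 97 days from 1 August 2007 (when the request is received) are 17 August 2007 and 6 November 2007 respectively; 26 September 2007 falls inside that range.
Step 4 — counting 10 days from 26 September 2007 (when the non-exempt records are produced) gives a deadline of 6 October 2007; done 5 October 2007 — timely.
Step 5 — 23 and 31 days from 23 October 2007 (end of the 18-day waiting period, which began when the exemption log is issued on 5 October 2007) are 15 November 2007 and 23 November 2007 respectively; 10 November 2007 is 5 days too early.
The analysis stops there.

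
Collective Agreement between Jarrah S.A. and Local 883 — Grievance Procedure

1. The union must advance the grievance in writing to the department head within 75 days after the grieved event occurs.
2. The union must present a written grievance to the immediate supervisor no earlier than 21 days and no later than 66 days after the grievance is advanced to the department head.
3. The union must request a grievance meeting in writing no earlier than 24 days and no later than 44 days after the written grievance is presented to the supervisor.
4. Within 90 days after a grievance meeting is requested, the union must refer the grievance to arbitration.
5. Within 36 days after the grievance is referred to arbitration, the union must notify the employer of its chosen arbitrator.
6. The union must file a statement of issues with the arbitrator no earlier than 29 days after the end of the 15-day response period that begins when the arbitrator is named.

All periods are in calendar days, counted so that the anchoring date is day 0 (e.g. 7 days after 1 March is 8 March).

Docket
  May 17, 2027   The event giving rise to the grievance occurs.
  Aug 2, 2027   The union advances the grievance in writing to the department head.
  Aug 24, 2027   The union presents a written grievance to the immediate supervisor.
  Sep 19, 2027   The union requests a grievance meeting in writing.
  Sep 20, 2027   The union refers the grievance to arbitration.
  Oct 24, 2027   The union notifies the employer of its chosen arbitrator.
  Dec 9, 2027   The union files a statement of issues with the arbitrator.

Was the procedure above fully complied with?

No

Step 1 — counting 75 days from May 17, 2027 (when the grieved event occurs) gives a deadline of Jul 31, 2027; done Aug 2, 2027 — 2 days late.
Later steps need not be reached.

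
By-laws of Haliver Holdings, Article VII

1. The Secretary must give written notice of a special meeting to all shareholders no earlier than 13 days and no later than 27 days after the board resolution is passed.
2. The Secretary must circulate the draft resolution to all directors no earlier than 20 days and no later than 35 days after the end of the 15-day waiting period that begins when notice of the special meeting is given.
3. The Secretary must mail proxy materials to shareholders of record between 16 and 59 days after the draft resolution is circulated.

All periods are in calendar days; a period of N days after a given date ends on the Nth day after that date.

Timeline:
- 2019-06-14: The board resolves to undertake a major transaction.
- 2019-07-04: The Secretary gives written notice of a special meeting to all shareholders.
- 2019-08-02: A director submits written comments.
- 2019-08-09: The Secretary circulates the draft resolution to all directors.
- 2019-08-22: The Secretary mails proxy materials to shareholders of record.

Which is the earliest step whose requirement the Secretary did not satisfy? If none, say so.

Step 1: the window is 13–27 days after 2019-06-14 (when the board resolution is passed), so 2019-06-27 through 2019-07-11; done 2019-07-04 — within the window.
Step 2: the window is 20–35 days after 2019-07-19 (end of the 15-day waiting period, which began when notice of the special meeting is given on 2019-07-04), so 2019-08-08 through 2019-08-23; done 2019-08-09 — within the window.
Step 3: the window is 16–59 days after 2019-08-09 (when the draft resolution is circulated), so 2019-08-25 through 2019-10-07; 2019-08-22 is 3 days too early.

Step 3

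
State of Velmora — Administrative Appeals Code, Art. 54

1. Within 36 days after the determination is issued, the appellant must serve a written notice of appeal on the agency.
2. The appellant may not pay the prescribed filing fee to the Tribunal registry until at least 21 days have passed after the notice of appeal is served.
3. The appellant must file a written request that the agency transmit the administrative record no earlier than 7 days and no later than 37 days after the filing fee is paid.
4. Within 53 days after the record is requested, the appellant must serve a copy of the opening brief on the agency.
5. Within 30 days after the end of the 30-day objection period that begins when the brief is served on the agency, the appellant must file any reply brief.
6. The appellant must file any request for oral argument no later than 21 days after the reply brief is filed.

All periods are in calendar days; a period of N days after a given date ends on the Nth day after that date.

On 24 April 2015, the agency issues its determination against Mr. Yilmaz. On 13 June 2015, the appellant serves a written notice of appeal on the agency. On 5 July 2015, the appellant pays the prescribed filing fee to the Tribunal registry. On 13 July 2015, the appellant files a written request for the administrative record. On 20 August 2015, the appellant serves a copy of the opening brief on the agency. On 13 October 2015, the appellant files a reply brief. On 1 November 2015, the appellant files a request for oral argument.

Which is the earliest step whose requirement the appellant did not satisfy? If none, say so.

Step 1

Step 1: 36 days after 24 April 2015 (when the determination is issued) is 30 May 2015; 13 June 2015 misses that deadline by 14 days.
Later steps need not be reached.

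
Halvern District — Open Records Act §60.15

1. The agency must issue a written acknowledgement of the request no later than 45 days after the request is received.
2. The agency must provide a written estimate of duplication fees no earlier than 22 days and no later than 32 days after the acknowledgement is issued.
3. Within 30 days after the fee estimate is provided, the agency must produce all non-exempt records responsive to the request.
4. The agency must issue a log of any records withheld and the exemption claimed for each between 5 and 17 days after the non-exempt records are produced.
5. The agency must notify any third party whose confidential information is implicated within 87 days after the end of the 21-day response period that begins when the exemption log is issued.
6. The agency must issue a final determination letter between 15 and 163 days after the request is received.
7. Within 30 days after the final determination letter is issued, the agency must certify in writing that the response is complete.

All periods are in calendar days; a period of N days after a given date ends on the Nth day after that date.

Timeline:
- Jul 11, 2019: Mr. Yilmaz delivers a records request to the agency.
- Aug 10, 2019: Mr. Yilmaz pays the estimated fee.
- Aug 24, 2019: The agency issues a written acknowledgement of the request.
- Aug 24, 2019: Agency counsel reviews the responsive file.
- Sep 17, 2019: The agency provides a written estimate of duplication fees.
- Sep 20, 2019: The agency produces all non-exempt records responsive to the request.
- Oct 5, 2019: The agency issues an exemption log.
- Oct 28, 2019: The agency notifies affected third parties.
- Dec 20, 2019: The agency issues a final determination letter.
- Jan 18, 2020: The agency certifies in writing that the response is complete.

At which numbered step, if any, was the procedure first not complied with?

(1) due by Jul 11, 2019 + 45 days = Aug 25, 2019; completed Aug 24, 2019, before the deadline.
(2) the permitted window runs from Aug 24, 2019 + 22 = Sep 15, 2019 to Aug 24, 2019 + 32 = Sep 25, 2019; Sep 17, 2019 falls inside that range.
(3) due by Sep 17, 2019 + 30 days = Oct 17, 2019; Sep 20, 2019 is within that limit.
(4) the permitted window runs from Sep 20, 2019 + 5 = Sep 25, 2019 to Sep 20, 2019 + 17 = Oct 7, 2019; done Oct 5, 2019, which is between those dates.
(5) due by Oct 26, 2019 + 87 days = Jan 21, 2020; Oct 28, 2019 is within that limit.
(6) the permitted window runs from Jul 11, 2019 + 15 = Jul 26, 2019 to Jul 11, 2019 + 163 = Dec 21, 2019; Dec 20, 2019 falls inside that range.
(7) due by Dec 20, 2019 + 30 days = Jan 19, 2020; done Jan 18, 2020 — timely.

None — every step was satisfied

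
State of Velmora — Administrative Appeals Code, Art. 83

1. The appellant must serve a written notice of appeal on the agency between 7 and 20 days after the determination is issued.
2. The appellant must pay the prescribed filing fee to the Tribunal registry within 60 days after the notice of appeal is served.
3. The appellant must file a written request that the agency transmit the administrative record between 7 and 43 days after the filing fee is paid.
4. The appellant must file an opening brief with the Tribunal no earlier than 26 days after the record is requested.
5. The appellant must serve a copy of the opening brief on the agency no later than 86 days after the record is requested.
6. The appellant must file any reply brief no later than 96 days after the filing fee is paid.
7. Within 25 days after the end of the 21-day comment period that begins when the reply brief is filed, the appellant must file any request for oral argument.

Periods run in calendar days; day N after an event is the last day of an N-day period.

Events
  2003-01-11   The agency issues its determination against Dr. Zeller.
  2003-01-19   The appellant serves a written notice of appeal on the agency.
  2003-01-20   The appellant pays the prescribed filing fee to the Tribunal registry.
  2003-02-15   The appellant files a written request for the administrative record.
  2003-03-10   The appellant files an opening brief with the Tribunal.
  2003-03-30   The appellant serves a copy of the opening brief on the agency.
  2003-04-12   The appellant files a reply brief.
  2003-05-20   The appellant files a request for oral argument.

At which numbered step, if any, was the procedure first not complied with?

Step 4

(1) the permitted window runs from 2003-01-11 + 7 = 2003-01-18 to 2003-01-11 + 20 = 2003-01-31; 2003-01-19 falls inside that range.
(2) due by 2003-01-19 + 60 days = 2003-03-20; done 2003-01-20 — timely.
(3) the permitted window runs from 2003-01-20 + 7 = 2003-01-27 to 2003-01-20 + 43 = 2003-03-04; done 2003-02-15 — within the window.
(4) permitted from 2003-02-15 + 26 days = 2003-03-13 onward; acted on 2003-03-10, 3 days prematurely.
Later steps need not be reached.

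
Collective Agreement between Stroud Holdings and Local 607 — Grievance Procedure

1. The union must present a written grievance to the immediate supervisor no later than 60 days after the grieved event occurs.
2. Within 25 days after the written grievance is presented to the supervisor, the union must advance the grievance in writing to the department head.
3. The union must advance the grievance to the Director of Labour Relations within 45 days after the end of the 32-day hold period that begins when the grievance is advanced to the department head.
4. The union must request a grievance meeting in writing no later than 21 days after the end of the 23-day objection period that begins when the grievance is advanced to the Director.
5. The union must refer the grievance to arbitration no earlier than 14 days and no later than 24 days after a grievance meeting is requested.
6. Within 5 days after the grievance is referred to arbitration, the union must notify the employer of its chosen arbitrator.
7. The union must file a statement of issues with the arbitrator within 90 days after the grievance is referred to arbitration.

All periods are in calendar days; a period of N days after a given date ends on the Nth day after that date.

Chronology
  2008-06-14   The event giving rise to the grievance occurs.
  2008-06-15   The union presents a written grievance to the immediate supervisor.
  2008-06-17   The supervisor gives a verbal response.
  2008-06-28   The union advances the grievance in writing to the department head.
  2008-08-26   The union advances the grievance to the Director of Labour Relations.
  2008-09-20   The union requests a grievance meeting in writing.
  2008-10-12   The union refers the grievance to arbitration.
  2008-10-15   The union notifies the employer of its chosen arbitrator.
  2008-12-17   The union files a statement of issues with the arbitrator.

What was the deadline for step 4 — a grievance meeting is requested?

2008-10-09

The grievance is advanced to the Director on 2008-08-26; the 23-day objection period therefore ends 2008-09-18, and step 4 runs from that date. 21 days after 2008-09-18 is 2008-10-09.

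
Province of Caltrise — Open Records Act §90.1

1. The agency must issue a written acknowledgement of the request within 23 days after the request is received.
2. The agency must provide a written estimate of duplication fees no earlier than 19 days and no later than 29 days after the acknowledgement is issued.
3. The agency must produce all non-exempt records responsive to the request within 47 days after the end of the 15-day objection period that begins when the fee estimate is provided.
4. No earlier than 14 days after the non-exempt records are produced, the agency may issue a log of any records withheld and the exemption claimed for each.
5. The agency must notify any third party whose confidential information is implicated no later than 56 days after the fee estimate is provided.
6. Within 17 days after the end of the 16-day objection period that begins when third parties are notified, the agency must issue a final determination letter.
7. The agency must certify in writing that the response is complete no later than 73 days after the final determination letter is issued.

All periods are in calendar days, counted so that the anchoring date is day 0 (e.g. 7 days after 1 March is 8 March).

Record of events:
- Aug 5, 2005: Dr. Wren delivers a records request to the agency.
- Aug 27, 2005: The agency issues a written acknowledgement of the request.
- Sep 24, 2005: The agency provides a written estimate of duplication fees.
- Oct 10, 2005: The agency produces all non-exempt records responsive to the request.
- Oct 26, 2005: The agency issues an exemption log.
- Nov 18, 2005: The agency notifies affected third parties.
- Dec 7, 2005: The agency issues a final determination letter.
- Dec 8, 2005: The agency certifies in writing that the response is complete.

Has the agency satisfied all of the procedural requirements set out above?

Step 1 — counting 23 days from Aug 5, 2005 (when the request is received) gives a deadline of Aug 28, 2005; Aug 27, 2005 is within that limit.
Step 2 — 19 and 29 days from Aug 27, 2005 (when the acknowledgement is issued) are Sep 15, 2005 and Sep 25, 2005 respectively; done Sep 24, 2005, which is between those dates.
Step 3 — counting 47 days from Oct 9, 2005 (end of the 15-day objection period, which began when the fee estimate is provided on Sep 24, 2005) gives a deadline of Nov 25, 2005; done Oct 10, 2005 — timely.
Step 4 — must wait 14 days from Oct 10, 2005 (when the non-exempt records are produced), so not before Oct 24, 2005; Oct 26, 2005 is on or after that date.
Step 5 — counting 56 days from Sep 24, 2005 (when the fee estimate is provided) gives a deadline of Nov 19, 2005; completed Nov 18, 2005, before the deadline.
Step 6 — counting 17 days from Dec 4, 2005 (end of the 16-day objection period, which began when third parties are notified on Nov 18, 2005) gives a deadline of Dec 21, 2005; completed Dec 7, 2005, before the deadline.
Step 7 — counting 73 days from Dec 7, 2005 (when the final determination letter is issued) gives a deadline of Feb 18, 2006; done Dec 8, 2005 — timely.

Yes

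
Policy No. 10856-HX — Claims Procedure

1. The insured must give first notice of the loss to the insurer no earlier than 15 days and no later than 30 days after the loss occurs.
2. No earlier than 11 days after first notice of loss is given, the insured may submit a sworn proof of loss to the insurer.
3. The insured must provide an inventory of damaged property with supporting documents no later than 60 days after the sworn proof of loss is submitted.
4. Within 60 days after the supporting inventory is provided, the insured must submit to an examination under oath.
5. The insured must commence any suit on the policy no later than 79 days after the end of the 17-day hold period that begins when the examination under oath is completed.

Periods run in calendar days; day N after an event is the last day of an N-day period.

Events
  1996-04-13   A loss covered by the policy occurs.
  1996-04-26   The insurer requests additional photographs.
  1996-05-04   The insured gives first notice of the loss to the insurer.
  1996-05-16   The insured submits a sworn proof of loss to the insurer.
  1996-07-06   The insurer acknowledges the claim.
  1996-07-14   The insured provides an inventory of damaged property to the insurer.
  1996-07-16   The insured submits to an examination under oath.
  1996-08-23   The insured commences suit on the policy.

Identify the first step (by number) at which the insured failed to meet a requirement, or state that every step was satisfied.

Step 1 — 15 and 30 days from 1996-04-13 (when the loss occurs) are 1996-04-28 and 1996-05-13 respectively; done 1996-05-04 — within the window.
Step 2 — must wait 11 days from 1996-05-04 (when first notice of loss is given), so not before 1996-05-15; done 1996-05-16, after the minimum wait.
Step 3 — counting 60 days from 1996-05-16 (when the sworn proof of loss is submitted) gives a deadline of 1996-07-15; 1996-07-14 is within that limit.
Step 4 — counting 60 days from 1996-07-14 (when the supporting inventory is provided) gives a deadline of 1996-09-12; completed 1996-07-16, before the deadline.
Step 5 — counting 79 days from 1996-08-02 (end of the 17-day hold period, which began when the examination under oath is completed on 1996-07-16) gives a deadline of 1996-10-20; completed 1996-08-23, before the deadline.

None — every step was satisfied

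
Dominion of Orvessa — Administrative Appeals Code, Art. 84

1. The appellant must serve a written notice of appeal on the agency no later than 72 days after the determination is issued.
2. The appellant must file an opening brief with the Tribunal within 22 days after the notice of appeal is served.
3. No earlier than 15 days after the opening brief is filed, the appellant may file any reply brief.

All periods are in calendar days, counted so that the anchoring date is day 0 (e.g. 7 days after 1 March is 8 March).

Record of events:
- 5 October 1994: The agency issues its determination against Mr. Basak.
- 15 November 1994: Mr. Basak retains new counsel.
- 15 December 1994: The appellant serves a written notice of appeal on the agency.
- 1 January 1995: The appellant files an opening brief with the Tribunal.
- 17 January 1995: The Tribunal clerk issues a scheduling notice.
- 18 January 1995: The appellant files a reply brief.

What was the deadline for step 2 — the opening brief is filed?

Step 2 runs from 15 December 1994, when the notice of appeal is served. 22 days after 15 December 1994 is 6 January 1995.

6 January 1995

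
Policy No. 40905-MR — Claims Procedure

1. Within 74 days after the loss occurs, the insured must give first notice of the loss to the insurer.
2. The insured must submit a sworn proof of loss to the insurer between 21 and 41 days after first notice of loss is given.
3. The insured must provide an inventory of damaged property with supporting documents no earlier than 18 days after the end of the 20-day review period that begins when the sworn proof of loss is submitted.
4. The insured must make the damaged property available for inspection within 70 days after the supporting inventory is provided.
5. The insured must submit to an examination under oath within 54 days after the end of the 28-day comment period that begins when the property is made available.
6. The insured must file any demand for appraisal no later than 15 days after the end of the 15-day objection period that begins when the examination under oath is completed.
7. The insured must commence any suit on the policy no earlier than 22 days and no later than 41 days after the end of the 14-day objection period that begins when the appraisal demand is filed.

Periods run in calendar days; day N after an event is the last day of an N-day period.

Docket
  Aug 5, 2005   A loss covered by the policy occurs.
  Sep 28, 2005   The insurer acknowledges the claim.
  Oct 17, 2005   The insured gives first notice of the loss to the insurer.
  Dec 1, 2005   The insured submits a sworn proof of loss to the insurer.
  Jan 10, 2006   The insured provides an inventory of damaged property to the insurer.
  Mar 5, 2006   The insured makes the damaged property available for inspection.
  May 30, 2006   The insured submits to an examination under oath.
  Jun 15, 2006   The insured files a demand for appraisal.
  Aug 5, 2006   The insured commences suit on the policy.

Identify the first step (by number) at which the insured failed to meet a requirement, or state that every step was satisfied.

(1) due by Aug 5, 2005 + 74 days = Oct 18, 2005; Oct 17, 2005 is within that limit.
(2) the permitted window runs from Oct 17, 2005 + 21 = Nov 7, 2005 to Oct 17, 2005 + 41 = Nov 27, 2005; done Dec 1, 2005 — 4 days after the window closed.

Step 2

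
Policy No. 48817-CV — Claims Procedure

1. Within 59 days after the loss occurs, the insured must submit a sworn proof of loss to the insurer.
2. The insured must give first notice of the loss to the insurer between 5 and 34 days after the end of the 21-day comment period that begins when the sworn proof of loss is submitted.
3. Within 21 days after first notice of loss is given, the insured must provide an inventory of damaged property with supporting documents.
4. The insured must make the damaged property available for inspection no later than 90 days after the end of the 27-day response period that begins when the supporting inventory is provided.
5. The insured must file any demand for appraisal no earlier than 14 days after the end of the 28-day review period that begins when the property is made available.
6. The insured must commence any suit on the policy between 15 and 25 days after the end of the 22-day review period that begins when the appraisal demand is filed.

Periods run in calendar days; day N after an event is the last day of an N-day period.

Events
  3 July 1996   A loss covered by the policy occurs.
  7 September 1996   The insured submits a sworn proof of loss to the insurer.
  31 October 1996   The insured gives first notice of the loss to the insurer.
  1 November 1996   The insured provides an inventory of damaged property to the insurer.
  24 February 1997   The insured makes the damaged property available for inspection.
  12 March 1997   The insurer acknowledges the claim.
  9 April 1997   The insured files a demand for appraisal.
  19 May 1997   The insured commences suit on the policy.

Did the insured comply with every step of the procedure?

No

Step 1 — counting 59 days from 3 July 1996 (when the loss occurs) gives a deadline of 31 August 1996; 7 September 1996 misses that deadline by 7 days.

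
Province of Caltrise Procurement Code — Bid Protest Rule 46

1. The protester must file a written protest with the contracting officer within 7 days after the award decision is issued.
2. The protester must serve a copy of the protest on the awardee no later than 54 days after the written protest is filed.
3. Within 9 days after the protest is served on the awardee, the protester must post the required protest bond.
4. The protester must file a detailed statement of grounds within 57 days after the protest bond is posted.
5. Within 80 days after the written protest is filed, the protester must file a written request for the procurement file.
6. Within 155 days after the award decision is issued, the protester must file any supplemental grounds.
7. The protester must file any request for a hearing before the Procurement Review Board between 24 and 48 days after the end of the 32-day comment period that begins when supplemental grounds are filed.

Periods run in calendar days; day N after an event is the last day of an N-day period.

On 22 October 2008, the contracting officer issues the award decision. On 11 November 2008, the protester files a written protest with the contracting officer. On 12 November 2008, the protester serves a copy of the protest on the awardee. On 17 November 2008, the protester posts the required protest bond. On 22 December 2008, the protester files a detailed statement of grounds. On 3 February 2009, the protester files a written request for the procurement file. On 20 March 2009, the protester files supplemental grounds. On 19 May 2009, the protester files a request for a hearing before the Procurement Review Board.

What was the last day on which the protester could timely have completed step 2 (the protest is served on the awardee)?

Step 2 runs from 11 November 2008, when the written protest is filed. 54 days after 11 November 2008 is 4 January 2009.

4 January 2009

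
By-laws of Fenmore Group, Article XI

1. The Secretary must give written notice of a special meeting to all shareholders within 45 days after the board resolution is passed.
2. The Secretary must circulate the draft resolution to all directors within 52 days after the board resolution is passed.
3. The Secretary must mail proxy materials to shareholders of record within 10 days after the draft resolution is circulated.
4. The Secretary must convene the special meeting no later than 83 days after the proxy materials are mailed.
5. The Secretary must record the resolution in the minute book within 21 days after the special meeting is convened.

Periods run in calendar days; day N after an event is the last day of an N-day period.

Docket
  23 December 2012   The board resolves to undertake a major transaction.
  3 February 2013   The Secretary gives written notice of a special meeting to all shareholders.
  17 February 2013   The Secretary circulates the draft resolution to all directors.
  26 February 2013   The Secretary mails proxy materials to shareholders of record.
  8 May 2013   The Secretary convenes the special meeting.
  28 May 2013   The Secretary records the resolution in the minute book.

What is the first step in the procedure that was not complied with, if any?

Step 1: 45 days after 23 December 2012 (when the board resolution is passed) is 6 February 2013; 3 February 2013 is within that limit.
Step 2: 52 days after 23 December 2012 (when the board resolution is passed) is 13 February 2013; not done until 17 February 2013, 4 days after the deadline.
No need to go further; step 2 was not satisfied.

Step 2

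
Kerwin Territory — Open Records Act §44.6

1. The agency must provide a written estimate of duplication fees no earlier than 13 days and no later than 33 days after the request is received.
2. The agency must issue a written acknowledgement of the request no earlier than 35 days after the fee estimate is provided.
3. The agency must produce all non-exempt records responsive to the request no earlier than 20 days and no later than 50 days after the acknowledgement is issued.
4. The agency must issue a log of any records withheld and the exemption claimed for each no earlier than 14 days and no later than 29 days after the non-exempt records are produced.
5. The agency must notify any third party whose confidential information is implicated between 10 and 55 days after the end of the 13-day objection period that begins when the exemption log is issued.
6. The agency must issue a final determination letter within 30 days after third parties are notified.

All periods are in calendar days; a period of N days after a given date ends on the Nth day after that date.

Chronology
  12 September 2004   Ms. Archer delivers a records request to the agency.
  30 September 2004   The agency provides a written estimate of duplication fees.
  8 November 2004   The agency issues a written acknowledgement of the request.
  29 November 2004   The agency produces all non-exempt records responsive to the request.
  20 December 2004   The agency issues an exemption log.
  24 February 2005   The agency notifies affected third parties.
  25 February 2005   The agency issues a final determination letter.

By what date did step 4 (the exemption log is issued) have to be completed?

28 December 2004

Step 4 runs from 29 November 2004, when the non-exempt records are produced. The window is 14–29 days after 29 November 2004; it closes on 28 December 2004.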